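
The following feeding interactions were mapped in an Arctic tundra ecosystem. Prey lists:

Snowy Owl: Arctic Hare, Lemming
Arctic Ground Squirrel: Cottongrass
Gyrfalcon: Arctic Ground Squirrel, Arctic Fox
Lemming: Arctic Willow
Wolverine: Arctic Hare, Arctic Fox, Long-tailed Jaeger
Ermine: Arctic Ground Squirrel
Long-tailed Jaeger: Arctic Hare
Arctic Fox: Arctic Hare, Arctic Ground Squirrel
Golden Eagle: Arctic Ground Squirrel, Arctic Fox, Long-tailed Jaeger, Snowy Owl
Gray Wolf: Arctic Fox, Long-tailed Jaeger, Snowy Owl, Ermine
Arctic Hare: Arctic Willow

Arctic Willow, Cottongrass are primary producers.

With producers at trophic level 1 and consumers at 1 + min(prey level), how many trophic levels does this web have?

4

Producers (level 1): Arctic Willow, Cottongrass.
Following each consumer down to its lowest-level prey: Cottongrass → Arctic Ground Squirrel → Ermine → Gray Wolf (levels 1 through 4).
All prey of Gray Wolf (Ermine 3, Arctic Fox 3, Long-tailed Jaeger 3, Snowy Owl 3) are at level 3 or above, so Gray Wolf is at level 1 + 3 = 4.
Every consumer has at least one prey at level 3 or below, so none exceeds level 4.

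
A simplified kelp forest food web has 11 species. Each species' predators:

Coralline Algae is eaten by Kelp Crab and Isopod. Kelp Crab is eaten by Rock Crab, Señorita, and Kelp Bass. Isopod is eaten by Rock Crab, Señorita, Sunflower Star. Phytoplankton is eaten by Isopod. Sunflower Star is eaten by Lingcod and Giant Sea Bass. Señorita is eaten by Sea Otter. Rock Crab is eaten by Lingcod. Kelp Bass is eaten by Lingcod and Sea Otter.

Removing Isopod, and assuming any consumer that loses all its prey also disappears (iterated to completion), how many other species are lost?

2

Remove Isopod.
Round 1: Sunflower Star (all prey gone) → extinct.
Round 2: Giant Sea Bass (all prey gone) → extinct.
No further losses. Total secondary extinctions: 2.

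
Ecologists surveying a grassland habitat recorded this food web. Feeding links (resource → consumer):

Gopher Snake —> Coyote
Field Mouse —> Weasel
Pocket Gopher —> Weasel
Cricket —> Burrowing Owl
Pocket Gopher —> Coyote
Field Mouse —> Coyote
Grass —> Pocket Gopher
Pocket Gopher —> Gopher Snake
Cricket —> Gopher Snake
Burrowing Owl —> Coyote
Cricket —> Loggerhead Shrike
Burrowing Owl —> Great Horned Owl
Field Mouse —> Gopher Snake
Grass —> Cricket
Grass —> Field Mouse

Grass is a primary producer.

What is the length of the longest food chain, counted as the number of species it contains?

One longest chain: Grass → Cricket → Burrowing Owl → Great Horned Owl.
It has 4 species and 3 links.

4 species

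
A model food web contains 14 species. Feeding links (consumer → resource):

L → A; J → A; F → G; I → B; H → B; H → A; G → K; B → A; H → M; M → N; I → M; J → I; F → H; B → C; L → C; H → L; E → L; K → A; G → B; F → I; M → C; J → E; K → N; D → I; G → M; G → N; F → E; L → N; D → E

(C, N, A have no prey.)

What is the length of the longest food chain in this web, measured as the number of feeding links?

One longest chain: C → B → I → J.
It has 4 species and 3 links.

3 links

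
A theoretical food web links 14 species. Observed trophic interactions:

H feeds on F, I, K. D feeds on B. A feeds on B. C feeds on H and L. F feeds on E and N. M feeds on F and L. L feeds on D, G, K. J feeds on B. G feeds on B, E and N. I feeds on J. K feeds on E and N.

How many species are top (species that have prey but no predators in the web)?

3

Top species (has prey, but nothing eats it): A, M, C.
Count: 3.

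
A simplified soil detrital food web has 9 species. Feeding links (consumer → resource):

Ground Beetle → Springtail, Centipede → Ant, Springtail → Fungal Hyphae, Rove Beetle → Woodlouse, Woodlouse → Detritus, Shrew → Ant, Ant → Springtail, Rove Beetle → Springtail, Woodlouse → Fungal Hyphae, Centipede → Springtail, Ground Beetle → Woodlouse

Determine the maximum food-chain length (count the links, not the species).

3 links

One longest chain: Fungal Hyphae → Springtail → Ant → Centipede.
It has 4 species and 3 links.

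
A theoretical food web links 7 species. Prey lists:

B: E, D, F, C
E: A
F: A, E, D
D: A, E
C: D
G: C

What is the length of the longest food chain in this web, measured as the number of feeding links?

4 links

One longest chain: A → E → D → C → G.
It has 5 species and 4 links.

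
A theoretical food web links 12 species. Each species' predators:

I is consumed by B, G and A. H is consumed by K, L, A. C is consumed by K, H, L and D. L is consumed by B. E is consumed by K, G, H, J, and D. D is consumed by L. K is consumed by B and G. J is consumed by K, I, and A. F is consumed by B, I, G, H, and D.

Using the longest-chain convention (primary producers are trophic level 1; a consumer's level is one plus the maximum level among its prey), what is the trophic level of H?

E is a producer → level 1.
H eats E (level 1); other prey at levels: F 1, C 1 → level 2.

Trophic level 2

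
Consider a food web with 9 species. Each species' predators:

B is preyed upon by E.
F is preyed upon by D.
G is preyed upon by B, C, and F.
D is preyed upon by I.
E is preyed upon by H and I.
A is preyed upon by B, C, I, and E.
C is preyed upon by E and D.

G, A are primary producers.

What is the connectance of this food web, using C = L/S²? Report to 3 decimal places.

C = 0.173

The web has S = 9 species and L = 14 feeding links.
C = L / S² = 14 / 81 = 0.1728 ≈ 0.173.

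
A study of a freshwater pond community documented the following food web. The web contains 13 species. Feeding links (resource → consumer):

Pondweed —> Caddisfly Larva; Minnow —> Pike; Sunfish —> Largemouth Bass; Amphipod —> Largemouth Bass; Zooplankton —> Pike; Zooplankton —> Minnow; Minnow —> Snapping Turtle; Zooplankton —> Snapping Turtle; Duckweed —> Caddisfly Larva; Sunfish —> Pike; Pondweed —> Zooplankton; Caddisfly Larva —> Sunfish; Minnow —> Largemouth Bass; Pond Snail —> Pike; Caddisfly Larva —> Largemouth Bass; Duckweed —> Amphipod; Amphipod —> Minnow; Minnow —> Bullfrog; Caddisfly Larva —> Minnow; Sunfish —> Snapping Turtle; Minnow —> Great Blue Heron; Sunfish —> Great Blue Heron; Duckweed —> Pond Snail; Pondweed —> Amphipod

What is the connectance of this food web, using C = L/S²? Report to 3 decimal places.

C = 0.142

The web has S = 13 species and L = 24 feeding links.
C = L / S² = 24 / 169 = 0.1420 ≈ 0.142.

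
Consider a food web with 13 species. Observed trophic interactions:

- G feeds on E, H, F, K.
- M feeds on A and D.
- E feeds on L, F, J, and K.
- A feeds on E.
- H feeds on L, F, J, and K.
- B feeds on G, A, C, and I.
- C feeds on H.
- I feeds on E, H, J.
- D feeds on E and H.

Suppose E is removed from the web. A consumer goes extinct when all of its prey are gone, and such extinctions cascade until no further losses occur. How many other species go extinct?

Remove E.
Round 1: A (all prey gone) → extinct.
No further losses. Total secondary extinctions: 1.

1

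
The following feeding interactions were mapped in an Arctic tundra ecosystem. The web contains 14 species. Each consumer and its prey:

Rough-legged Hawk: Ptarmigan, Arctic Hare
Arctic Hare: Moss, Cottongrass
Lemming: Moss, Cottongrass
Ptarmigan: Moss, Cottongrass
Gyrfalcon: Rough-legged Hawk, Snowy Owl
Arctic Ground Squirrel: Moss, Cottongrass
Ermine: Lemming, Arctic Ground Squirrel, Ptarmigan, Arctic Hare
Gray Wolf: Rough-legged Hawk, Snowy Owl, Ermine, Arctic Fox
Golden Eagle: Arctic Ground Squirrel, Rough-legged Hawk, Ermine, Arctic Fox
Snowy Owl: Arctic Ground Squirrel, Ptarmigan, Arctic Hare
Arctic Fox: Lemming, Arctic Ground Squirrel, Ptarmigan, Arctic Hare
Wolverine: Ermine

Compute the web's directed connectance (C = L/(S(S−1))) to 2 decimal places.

The web has S = 14 species and L = 32 feeding links.
C = L / (S(S−1)) = 32 / 182 = 0.1758 ≈ 0.18.

C = 0.18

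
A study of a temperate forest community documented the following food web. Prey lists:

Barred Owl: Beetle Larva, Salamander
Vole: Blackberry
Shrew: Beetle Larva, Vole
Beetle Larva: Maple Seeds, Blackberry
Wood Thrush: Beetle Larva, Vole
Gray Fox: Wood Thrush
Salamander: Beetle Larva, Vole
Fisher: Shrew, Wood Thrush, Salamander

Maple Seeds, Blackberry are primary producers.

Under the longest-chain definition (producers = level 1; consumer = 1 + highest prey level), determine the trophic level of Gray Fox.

Maple Seeds is a producer → level 1.
Beetle Larva eats Maple Seeds (level 1); other prey at levels: Blackberry 1 → level 2.
Wood Thrush eats Beetle Larva (level 2); other prey at levels: Vole 2 → level 3.
Gray Fox eats Wood Thrush → level 4.

Trophic level 4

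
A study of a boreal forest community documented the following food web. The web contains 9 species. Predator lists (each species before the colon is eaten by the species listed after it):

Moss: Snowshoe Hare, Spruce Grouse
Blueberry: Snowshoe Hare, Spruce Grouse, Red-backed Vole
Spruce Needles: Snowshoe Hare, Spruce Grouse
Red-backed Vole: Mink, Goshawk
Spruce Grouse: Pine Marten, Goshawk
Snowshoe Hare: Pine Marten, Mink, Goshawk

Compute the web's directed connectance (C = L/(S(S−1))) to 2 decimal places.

The web has S = 9 species and L = 14 feeding links.
C = L / (S(S−1)) = 14 / 72 = 0.1944 ≈ 0.19.

C = 0.19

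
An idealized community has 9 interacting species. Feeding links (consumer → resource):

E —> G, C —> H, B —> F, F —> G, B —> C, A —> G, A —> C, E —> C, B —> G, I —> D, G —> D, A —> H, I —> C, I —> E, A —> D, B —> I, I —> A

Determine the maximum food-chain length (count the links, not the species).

One longest chain: D → G → A → I → B.
It has 5 species and 4 links.

4 links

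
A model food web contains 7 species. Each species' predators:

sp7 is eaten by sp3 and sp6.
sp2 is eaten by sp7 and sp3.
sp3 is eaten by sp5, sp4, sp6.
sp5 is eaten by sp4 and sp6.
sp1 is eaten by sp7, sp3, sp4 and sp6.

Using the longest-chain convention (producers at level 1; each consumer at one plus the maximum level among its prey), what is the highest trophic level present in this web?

5

Producers (level 1): sp1, sp2.
sp1 → sp7 → sp3 → sp5 → sp6 gives sp6 level 5.
No species has a prey at level 5, so no species reaches level 6.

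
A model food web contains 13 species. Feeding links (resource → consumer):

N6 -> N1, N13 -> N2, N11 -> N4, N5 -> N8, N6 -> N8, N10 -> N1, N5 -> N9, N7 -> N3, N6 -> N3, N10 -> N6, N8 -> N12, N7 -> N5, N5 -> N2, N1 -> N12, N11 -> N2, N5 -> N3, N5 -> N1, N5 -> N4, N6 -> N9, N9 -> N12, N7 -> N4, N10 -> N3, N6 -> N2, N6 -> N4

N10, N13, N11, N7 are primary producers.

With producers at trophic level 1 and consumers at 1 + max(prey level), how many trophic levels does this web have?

4

Producers (level 1): N10, N13, N11, N7.
N7 → N5 → N8 → N12 gives N12 level 4.
No species has a prey at level 4, so no species reaches level 5.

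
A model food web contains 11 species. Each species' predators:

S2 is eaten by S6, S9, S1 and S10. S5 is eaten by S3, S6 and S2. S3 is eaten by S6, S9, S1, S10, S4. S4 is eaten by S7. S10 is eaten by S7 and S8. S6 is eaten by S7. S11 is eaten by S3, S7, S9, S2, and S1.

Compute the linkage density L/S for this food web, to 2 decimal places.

L/S = 1.91

There are L = 21 links among S = 11 species.
L/S = 21/11 = 1.9091 ≈ 1.91.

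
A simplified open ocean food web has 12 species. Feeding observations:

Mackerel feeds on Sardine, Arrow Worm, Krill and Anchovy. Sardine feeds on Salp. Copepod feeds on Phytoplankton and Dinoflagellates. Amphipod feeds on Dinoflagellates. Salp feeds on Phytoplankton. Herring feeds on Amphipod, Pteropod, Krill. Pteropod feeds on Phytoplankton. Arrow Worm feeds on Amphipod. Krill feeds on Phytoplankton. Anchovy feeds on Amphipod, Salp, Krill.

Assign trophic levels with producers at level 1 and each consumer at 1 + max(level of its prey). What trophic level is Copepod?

Trophic level 2

Phytoplankton is a producer → level 1.
Copepod eats Phytoplankton (level 1); other prey at levels: Dinoflagellates 1 → level 2.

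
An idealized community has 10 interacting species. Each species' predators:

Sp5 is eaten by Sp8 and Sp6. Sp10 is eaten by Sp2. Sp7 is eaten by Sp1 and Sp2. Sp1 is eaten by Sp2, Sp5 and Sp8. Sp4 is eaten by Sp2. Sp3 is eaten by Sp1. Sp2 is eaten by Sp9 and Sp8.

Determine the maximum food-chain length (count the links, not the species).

One longest chain: Sp7 → Sp1 → Sp5 → Sp8.
It has 4 species and 3 links.

3 links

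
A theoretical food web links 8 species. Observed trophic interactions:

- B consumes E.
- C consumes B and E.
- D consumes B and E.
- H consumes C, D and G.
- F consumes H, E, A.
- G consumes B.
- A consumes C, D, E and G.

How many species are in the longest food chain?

One longest chain: E → B → D → H → F.
It has 5 species and 4 links.

5 species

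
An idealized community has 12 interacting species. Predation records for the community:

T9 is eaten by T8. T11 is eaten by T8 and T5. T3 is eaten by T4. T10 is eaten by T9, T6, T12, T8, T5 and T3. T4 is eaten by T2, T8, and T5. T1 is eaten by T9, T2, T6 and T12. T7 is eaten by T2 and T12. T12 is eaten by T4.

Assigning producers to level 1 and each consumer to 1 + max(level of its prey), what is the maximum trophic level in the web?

Producers (level 1): T7, T11, T10, T1.
T10 → T3 → T4 → T5 gives T5 level 4.
No species has a prey at level 4, so no species reaches level 5.

4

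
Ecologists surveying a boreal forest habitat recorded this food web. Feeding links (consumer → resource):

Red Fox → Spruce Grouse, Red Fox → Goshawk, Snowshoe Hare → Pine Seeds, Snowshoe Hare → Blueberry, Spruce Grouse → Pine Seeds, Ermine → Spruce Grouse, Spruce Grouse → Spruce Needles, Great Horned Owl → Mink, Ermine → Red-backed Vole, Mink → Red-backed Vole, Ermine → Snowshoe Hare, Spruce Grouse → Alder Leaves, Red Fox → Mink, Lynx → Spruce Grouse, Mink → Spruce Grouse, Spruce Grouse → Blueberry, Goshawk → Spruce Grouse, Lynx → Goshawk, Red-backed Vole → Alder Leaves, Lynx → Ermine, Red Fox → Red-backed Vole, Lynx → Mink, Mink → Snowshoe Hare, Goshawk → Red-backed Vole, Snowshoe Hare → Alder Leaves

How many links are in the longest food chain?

One longest chain: Pine Seeds → Snowshoe Hare → Mink → Great Horned Owl.
It has 4 species and 3 links.

3 links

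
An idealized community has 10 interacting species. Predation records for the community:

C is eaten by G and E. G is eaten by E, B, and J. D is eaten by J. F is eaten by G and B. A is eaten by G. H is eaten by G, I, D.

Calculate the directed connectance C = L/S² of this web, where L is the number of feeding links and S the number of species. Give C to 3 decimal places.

C = 0.120

The web has S = 10 species and L = 12 feeding links.
C = L / S² = 12 / 100 = 0.1200 ≈ 0.120.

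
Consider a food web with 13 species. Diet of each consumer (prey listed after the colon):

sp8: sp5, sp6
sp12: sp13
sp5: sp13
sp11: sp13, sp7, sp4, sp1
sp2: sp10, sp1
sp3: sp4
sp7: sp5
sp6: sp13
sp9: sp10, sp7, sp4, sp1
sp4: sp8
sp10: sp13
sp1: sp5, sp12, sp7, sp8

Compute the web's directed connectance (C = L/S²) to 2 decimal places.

C = 0.14

The web has S = 13 species and L = 23 feeding links.
C = L / S² = 23 / 169 = 0.1361 ≈ 0.14.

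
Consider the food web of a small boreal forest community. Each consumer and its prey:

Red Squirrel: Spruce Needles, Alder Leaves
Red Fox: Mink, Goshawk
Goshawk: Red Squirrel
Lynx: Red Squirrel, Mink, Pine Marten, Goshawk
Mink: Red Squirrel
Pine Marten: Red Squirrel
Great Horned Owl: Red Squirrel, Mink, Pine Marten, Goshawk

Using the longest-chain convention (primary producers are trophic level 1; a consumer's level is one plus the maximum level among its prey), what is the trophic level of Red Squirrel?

Spruce Needles is a producer → level 1.
Red Squirrel eats Spruce Needles (level 1); other prey at levels: Alder Leaves 1 → level 2.

Trophic level 2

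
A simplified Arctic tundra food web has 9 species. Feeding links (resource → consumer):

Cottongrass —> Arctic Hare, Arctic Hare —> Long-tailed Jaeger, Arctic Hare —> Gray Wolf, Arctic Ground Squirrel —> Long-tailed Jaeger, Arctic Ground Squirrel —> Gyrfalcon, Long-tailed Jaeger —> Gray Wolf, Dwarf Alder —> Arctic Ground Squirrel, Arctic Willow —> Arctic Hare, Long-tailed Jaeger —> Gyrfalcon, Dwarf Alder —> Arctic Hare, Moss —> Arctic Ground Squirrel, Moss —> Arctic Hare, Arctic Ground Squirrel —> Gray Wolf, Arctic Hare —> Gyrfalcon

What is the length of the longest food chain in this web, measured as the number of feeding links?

3 links

One longest chain: Arctic Willow → Arctic Hare → Long-tailed Jaeger → Gyrfalcon.
It has 4 species and 3 links.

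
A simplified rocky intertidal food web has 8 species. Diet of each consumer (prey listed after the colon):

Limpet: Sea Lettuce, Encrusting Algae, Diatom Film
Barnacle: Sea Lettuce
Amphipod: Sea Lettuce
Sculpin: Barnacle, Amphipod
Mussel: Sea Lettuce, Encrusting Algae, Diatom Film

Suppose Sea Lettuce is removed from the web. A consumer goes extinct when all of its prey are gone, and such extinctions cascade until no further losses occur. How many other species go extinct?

Remove Sea Lettuce.
Round 1: Barnacle (all prey gone), Amphipod (all prey gone) → extinct.
Round 2: Sculpin (all prey gone) → extinct.
No further losses. Total secondary extinctions: 3.

3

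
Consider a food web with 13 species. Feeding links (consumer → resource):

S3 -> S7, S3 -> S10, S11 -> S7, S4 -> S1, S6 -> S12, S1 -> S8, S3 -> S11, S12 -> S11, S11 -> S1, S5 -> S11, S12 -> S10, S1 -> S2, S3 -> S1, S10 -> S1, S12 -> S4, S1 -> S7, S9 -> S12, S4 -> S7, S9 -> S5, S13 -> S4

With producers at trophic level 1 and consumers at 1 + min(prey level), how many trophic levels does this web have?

Producers (level 1): S8, S2, S7.
Following each consumer down to its lowest-level prey: S7 → S4 → S12 → S9 (levels 1 through 4).
All prey of S9 (S12 3, S5 3) are at level 3 or above, so S9 is at level 1 + 3 = 4.
Every consumer has at least one prey at level 3 or below, so none exceeds level 4.

4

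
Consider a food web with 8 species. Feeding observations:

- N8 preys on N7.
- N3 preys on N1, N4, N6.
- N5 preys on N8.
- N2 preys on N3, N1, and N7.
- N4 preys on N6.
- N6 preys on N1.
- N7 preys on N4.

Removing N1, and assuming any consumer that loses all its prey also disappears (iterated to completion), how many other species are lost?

Remove N1.
Round 1: N6 (all prey gone) → extinct.
Round 2: N4 (all prey gone) → extinct.
Round 3: N7 (all prey gone), N3 (all prey gone) → extinct.
Round 4: N2 (all prey gone), N8 (all prey gone) → extinct.
Round 5: N5 (all prey gone) → extinct.
No further losses. Total secondary extinctions: 7.

7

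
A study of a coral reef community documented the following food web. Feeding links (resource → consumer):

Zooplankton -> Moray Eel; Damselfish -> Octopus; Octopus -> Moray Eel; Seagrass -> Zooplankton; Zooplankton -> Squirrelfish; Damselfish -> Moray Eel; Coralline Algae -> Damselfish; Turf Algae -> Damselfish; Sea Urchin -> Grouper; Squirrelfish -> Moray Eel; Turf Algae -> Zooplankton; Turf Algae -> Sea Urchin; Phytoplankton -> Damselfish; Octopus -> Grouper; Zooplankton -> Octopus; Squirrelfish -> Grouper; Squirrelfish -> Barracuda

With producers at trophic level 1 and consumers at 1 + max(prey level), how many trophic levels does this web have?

4

Producers (level 1): Seagrass, Phytoplankton, Coralline Algae, Turf Algae.
Seagrass → Zooplankton → Octopus → Grouper gives Grouper level 4.
No species has a prey at level 4, so no species reaches level 5.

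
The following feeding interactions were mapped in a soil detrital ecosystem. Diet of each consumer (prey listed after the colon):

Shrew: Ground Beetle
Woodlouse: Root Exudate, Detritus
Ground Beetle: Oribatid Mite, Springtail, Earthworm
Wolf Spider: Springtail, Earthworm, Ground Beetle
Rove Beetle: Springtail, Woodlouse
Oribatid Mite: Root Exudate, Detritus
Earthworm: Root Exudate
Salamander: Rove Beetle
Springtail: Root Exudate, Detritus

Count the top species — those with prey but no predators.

3

Top species (has prey, but nothing eats it): Wolf Spider, Shrew, Salamander.
Count: 3.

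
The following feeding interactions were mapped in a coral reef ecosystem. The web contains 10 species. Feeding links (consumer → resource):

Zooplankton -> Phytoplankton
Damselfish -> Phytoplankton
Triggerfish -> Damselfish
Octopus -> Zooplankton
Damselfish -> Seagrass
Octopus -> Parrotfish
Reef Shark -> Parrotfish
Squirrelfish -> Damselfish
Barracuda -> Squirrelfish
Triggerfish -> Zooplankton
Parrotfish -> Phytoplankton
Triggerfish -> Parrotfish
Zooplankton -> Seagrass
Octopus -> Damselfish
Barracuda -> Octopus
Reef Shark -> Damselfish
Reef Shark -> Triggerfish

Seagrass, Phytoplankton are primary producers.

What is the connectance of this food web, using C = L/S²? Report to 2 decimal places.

C = 0.17

The web has S = 10 species and L = 17 feeding links.
C = L / S² = 17 / 100 = 0.1700 ≈ 0.17.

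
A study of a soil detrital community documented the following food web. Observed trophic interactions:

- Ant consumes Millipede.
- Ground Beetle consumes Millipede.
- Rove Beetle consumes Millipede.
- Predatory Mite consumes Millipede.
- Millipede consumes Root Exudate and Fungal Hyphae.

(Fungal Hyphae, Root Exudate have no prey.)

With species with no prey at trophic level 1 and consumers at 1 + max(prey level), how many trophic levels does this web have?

3

Basal resources (level 1): Fungal Hyphae, Root Exudate.
Fungal Hyphae → Millipede → Ground Beetle gives Ground Beetle level 3.
No species has a prey at level 3, so no species reaches level 4.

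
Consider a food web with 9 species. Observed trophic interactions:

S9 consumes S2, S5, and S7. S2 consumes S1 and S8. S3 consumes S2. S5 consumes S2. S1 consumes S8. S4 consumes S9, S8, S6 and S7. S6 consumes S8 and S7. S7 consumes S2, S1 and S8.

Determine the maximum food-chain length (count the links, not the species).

5 links

One longest chain: S8 → S1 → S2 → S5 → S9 → S4.
It has 6 species and 5 links.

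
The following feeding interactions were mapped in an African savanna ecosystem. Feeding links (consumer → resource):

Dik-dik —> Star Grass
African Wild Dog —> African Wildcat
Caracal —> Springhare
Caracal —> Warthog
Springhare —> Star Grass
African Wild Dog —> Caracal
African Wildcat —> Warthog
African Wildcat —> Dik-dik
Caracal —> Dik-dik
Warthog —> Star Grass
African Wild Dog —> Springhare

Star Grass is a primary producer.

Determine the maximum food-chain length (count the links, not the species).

One longest chain: Star Grass → Warthog → Caracal → African Wild Dog.
It has 4 species and 3 links.

3 links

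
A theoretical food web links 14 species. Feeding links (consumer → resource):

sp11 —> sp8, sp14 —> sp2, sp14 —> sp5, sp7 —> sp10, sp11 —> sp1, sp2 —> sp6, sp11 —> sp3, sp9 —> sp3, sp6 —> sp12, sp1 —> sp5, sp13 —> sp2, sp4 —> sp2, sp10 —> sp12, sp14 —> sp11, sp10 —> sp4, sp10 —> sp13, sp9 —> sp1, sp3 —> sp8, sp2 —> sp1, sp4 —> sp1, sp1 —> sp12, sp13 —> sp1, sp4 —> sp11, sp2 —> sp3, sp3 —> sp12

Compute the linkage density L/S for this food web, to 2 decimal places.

There are L = 25 links among S = 14 species.
L/S = 25/14 = 1.7857 ≈ 1.79.

L/S = 1.79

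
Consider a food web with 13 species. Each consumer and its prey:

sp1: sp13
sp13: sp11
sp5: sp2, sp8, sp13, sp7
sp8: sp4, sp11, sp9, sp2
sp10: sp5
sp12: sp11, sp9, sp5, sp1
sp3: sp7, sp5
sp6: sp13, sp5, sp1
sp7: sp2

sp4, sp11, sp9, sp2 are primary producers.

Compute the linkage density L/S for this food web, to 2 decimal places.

L/S = 1.62

There are L = 21 links among S = 13 species.
L/S = 21/13 = 1.6154 ≈ 1.62.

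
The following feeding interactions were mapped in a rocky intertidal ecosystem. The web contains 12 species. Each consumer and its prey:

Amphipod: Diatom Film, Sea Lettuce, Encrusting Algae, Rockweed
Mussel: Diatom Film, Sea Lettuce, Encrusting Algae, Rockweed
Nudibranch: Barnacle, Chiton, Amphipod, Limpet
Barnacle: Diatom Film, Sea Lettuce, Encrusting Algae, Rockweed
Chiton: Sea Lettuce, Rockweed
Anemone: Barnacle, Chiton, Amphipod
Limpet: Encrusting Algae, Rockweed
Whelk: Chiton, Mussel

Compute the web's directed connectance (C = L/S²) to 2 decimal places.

C = 0.17

The web has S = 12 species and L = 25 feeding links.
C = L / S² = 25 / 144 = 0.1736 ≈ 0.17.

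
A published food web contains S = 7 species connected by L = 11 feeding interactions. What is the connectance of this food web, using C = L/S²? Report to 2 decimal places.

The web has S = 7 species and L = 11 feeding links.
C = L / S² = 11 / 49 = 0.2245 ≈ 0.22.

C = 0.22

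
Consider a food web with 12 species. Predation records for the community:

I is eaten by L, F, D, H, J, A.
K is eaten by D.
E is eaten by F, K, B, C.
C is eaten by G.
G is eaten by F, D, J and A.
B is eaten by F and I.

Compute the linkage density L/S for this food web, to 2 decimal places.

There are L = 18 links among S = 12 species.
L/S = 18/12 = 1.5000 ≈ 1.50.

L/S = 1.50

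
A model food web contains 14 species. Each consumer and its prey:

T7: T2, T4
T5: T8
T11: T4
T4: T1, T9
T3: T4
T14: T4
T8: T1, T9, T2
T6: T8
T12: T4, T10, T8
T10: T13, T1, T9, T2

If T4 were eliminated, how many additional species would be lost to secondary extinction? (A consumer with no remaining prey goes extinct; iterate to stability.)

Remove T4.
Round 1: T3 (all prey gone), T11 (all prey gone), T14 (all prey gone) → extinct.
No further losses. Total secondary extinctions: 3.

3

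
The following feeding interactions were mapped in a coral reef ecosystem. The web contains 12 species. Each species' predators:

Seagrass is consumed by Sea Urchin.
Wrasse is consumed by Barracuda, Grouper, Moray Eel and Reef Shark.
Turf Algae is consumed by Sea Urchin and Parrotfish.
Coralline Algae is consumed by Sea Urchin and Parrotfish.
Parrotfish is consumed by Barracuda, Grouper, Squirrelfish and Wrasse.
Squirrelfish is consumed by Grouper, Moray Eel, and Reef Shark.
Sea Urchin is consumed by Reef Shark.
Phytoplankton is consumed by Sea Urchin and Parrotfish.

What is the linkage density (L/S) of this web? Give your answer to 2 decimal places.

L/S = 1.58

There are L = 19 links among S = 12 species.
L/S = 19/12 = 1.5833 ≈ 1.58.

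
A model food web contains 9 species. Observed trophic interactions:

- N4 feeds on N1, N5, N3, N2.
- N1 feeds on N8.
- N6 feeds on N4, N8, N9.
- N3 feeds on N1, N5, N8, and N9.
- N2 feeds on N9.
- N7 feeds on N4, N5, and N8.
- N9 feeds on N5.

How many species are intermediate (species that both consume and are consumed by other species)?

5

Intermediate species (has both prey and predators): N1, N9, N3, N2, N4.
Count: 5.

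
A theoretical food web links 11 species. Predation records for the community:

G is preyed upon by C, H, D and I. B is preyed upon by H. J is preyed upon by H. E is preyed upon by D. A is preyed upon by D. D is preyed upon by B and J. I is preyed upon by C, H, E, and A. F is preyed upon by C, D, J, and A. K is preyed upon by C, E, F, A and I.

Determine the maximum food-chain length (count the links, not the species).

One longest chain: K → I → E → D → B → H.
It has 6 species and 5 links.

5 links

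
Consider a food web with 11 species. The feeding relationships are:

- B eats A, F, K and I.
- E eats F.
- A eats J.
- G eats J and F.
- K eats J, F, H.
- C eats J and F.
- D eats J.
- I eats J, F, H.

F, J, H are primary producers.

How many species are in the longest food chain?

3 species

One longest chain: F → K → B.
It has 3 species and 2 links.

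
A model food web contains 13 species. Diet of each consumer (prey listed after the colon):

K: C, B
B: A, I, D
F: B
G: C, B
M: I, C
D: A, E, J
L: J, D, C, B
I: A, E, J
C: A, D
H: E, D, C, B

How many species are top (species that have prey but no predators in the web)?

6

Top species (has prey, but nothing eats it): M, L, G, F, K, H.
Count: 6.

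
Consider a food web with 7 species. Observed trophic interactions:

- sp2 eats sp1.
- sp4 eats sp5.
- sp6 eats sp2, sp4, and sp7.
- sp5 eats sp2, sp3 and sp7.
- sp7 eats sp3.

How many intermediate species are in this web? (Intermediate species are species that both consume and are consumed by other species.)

4

Intermediate species (has both prey and predators): sp7, sp2, sp5, sp4.
Count: 4.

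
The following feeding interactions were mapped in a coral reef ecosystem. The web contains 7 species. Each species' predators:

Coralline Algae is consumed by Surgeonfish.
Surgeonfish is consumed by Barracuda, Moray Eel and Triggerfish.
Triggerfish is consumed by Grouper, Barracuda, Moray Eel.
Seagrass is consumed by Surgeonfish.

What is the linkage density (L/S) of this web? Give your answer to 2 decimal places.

There are L = 8 links among S = 7 species.
L/S = 8/7 = 1.1429 ≈ 1.14.

L/S = 1.14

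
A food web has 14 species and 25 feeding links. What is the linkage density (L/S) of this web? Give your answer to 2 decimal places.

L/S = 1.79

There are L = 25 links among S = 14 species.
L/S = 25/14 = 1.7857 ≈ 1.79.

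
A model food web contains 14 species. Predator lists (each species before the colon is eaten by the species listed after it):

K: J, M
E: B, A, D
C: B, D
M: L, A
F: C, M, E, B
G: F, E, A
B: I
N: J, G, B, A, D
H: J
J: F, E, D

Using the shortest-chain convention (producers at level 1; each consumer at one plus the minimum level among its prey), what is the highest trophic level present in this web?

4

Producers (level 1): K, N, H.
Following each consumer down to its lowest-level prey: K → J → F → C (levels 1 through 4).
All prey of C (F 3) are at level 3 or above, so C is at level 1 + 3 = 4.
Every consumer has at least one prey at level 3 or below, so none exceeds level 4.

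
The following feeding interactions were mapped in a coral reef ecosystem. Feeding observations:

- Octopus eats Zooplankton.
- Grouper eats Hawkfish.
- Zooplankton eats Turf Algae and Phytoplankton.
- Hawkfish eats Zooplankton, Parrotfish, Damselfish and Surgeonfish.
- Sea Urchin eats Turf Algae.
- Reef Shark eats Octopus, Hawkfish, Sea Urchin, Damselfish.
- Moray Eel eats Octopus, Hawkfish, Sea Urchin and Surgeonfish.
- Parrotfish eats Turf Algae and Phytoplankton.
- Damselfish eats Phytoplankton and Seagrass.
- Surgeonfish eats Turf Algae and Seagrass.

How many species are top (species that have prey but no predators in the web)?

Top species (has prey, but nothing eats it): Reef Shark, Moray Eel, Grouper.
Count: 3.

3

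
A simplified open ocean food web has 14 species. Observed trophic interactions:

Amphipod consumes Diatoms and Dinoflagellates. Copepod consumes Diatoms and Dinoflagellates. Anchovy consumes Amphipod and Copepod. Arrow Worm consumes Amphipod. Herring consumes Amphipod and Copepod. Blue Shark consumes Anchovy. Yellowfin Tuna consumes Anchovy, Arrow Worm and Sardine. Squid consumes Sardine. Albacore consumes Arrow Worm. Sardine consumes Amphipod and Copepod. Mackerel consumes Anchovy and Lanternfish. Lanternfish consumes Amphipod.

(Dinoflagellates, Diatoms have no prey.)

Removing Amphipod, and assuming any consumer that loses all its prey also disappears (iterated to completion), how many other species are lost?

Remove Amphipod.
Round 1: Arrow Worm (all prey gone), Lanternfish (all prey gone) → extinct.
Round 2: Albacore (all prey gone) → extinct.
No further losses. Total secondary extinctions: 3.

3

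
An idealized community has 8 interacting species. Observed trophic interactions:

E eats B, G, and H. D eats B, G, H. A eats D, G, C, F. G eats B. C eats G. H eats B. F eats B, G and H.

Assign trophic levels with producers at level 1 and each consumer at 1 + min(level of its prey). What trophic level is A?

B is a producer → level 1.
G eats B → level 2.
A eats G → level 3.
No prey of A is below level 2, so 3 is the minimum.

Trophic level 3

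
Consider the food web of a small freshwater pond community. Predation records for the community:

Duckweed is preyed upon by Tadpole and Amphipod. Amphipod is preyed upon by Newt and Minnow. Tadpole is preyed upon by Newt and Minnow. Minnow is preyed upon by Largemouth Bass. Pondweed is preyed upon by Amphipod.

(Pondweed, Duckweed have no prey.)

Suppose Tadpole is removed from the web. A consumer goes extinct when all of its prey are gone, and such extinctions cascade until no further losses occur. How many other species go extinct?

Remove Tadpole.
Every predator of it retains at least one other prey: Newt still has Amphipod; Minnow still has Amphipod.
No consumer loses all prey, so no secondary extinctions occur.

0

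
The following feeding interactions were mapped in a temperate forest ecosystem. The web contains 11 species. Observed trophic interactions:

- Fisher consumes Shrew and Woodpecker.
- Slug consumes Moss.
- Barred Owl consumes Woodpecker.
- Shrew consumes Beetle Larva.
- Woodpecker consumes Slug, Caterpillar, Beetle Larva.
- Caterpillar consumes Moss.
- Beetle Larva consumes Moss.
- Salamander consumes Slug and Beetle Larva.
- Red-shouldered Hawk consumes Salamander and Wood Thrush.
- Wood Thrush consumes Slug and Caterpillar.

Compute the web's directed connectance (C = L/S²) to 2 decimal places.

C = 0.13

The web has S = 11 species and L = 16 feeding links.
C = L / S² = 16 / 121 = 0.1322 ≈ 0.13.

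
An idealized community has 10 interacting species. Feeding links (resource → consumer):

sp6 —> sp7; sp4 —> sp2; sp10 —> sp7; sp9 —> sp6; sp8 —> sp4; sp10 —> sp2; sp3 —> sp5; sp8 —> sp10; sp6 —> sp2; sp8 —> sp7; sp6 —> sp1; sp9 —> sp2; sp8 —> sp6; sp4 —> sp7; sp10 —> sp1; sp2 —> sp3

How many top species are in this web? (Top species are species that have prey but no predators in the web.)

3

Top species (has prey, but nothing eats it): sp7, sp1, sp5.
Count: 3.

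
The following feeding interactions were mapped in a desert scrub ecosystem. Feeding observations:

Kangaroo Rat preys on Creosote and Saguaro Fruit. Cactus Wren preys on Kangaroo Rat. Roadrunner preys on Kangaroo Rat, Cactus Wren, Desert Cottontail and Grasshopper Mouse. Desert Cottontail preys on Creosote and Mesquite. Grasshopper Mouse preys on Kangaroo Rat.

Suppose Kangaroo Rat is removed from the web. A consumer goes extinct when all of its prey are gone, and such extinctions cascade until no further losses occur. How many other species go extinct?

Remove Kangaroo Rat.
Round 1: Grasshopper Mouse (all prey gone), Cactus Wren (all prey gone) → extinct.
No further losses. Total secondary extinctions: 2.

2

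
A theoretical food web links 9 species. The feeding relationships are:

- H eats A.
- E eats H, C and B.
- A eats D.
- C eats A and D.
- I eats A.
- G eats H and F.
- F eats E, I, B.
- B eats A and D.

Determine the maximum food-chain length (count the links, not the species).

5 links

One longest chain: D → A → H → E → F → G.
It has 6 species and 5 links.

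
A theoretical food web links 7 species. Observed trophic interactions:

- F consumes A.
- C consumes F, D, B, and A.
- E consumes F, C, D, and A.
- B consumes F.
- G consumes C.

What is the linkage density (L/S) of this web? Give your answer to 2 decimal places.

There are L = 11 links among S = 7 species.
L/S = 11/7 = 1.5714 ≈ 1.57.

L/S = 1.57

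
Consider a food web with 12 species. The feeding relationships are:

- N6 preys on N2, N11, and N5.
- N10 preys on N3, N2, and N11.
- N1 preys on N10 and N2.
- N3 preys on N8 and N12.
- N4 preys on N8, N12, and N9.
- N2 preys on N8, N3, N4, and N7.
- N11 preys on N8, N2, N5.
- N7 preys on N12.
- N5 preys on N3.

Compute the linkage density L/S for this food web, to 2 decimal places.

L/S = 1.83

There are L = 22 links among S = 12 species.
L/S = 22/12 = 1.8333 ≈ 1.83.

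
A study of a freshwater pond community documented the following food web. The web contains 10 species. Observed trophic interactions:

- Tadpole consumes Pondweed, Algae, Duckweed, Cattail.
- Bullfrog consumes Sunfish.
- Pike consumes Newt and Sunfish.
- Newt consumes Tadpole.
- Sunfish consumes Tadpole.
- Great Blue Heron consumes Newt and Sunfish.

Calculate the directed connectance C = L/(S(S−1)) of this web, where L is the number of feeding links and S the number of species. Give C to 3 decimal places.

The web has S = 10 species and L = 11 feeding links.
C = L / (S(S−1)) = 11 / 90 = 0.1222 ≈ 0.122.

C = 0.122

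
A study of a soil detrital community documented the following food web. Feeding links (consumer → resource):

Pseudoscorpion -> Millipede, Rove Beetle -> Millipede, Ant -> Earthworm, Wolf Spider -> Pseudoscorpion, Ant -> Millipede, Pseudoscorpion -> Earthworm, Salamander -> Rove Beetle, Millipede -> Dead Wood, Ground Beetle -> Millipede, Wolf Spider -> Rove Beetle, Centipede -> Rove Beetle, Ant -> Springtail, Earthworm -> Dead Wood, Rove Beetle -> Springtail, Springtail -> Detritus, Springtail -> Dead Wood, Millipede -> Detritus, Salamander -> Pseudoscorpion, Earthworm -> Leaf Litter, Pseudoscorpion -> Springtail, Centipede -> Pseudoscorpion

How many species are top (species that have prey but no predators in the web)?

5

Top species (has prey, but nothing eats it): Ant, Ground Beetle, Salamander, Wolf Spider, Centipede.
Count: 5.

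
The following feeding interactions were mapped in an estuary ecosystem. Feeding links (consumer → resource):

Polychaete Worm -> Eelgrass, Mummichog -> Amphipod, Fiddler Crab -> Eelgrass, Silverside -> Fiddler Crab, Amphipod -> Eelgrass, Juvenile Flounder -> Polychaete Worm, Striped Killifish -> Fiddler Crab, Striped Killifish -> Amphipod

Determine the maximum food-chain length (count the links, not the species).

2 links

One longest chain: Eelgrass → Fiddler Crab → Striped Killifish.
It has 3 species and 2 links.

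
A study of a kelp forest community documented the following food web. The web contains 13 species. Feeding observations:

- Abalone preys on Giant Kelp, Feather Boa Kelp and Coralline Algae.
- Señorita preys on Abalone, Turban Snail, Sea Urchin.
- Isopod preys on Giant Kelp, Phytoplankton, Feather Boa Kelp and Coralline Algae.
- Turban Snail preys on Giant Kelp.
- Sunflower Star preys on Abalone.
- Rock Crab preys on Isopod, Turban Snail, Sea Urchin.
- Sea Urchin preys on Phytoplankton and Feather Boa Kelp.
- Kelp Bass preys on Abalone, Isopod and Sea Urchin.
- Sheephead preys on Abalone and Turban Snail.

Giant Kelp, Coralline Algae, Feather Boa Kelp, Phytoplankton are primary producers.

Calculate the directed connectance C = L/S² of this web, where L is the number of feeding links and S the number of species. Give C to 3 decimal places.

The web has S = 13 species and L = 22 feeding links.
C = L / S² = 22 / 169 = 0.1302 ≈ 0.130.

C = 0.130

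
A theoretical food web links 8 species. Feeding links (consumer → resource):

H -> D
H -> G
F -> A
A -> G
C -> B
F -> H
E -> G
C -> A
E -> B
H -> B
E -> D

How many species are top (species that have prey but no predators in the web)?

Top species (has prey, but nothing eats it): E, F, C.
Count: 3.

3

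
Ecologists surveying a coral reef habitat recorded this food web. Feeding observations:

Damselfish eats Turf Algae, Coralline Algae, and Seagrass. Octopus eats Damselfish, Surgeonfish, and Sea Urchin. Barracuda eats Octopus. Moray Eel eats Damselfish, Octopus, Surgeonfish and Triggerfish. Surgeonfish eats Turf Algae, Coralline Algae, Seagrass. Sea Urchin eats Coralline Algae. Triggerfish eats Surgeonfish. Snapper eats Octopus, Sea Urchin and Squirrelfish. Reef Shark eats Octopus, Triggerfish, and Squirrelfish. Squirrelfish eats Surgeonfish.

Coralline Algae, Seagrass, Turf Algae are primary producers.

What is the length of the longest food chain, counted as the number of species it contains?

One longest chain: Coralline Algae → Sea Urchin → Octopus → Barracuda.
It has 4 species and 3 links.

4 species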